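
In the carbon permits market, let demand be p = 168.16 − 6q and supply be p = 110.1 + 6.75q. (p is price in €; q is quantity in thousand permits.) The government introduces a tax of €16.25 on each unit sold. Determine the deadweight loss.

Competitive equilibrium: 168.16 − 6q = 110.1 + 6.75q → q* = 4.5537, p* = 140.8376.
With the tax, the buyer price exceeds the seller price by 16.25: (168.16 − 6q) − (110.1 + 6.75q) = 16.25 → q' = 3.2792.
Δq = 4.5537 − 3.2792 = 1.2745; the wedge equals the tax, 16.25.
Deadweight loss = ½ × 1.2745 × 16.25 = €10.36 thousand.

€10.36 thousand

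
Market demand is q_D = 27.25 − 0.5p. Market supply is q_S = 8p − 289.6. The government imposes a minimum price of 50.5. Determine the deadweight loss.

In inverse form: demand p = 54.5 − 2q, supply p = 36.2 + 0.125q.
Competitive equilibrium: 54.5 − 2q = 36.2 + 0.125q → q* = 8.6118, p* = 37.2765.
At the floor p = 50.5, quantity demanded = (54.5 − 50.5)/2 = 2.
Sellers' marginal cost at q' = 2: 36.2 + 0.125·2 = 36.45.
Δq = 8.6118 − 2 = 6.6118; wedge = 50.5 − 36.45 = 14.05.
Welfare loss = ½ × 6.6118 × 14.05 = 46.45.

46.45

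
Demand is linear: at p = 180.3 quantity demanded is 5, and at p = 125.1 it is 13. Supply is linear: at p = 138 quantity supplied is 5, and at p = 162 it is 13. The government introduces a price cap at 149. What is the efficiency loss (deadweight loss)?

1.82

Demand slope = (125.1 − 180.3)/(13 − 5) = −6.9, so p = 214.8 − 6.9q.
Supply slope = (162 − 138)/(13 − 5) = 3, so p = 123 + 3q.
Competitive equilibrium: 214.8 − 6.9q = 123 + 3q → q* = 9.2727, p* = 150.8182.
At the ceiling p = 149, quantity supplied = (149 − 123)/3 = 8.6667.
Willingness to pay at q' = 8.6667: 214.8 − 6.9·8.6667 = 154.9998.
Δq = 9.2727 − 8.6667 = 0.606; wedge = 154.9998 − 149 = 5.9998.
DWL = ½ × 0.606 × 5.9998 = 1.82.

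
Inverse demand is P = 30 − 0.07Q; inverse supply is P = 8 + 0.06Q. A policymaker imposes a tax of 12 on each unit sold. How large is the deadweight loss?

553.85

Competitive equilibrium: 30 − 0.07Q = 8 + 0.06Q → Q* = 169.2308, P* = 18.1538.
With the tax, the buyer price exceeds the seller price by 12: (30 − 0.07Q) − (8 + 0.06Q) = 12 → Q' = 76.9231.
ΔQ = 169.2308 − 76.9231 = 92.3077; the wedge equals the tax, 12.
DWL = ½ × 92.3077 × 12 = 553.85.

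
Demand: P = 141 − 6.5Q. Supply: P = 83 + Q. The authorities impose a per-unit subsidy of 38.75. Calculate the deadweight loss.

Competitive equilibrium: 141 − 6.5Q = 83 + Q → Q* = 7.7333, P* = 90.7333.
The subsidy lowers effective supply by 38.75: P = 44.25 + Q.
New quantity: 141 − 6.5Q = 44.25 + Q → Q' = 12.9.
Overproduction ΔQ = 12.9 − 7.7333 = 5.1667; wedge = subsidy = 38.75.
DWL = ½ × 5.1667 × 38.75 = 100.10.

100.10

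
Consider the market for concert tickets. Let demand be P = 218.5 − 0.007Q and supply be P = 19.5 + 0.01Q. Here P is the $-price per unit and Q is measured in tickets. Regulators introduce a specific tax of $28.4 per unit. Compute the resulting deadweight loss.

Competitive equilibrium: 218.5 − 0.007Q = 19.5 + 0.01Q → Q* = 11705.8824, P* = 136.5588.
With the tax, the buyer price exceeds the seller price by 28.4: (218.5 − 0.007Q) − (19.5 + 0.01Q) = 28.4 → Q' = 10035.2941.
ΔQ = 11705.8824 − 10035.2941 = 1670.5883; the wedge equals the tax, 28.4.
Welfare loss = ½ × 1670.5883 × 28.4 = $23722.35.

$23722.35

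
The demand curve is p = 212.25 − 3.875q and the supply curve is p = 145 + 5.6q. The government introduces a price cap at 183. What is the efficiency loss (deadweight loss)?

Competitive equilibrium: 212.25 − 3.875q = 145 + 5.6q → q* = 7.0976, p* = 184.7467.
At the ceiling p = 183, quantity supplied = (183 − 145)/5.6 = 6.7857.
Willingness to pay at q' = 6.7857: 212.25 − 3.875·6.7857 = 185.9554.
Δq = 7.0976 − 6.7857 = 0.3119; wedge = 185.9554 − 183 = 2.9554.
DWL = ½ × 0.3119 × 2.9554 = 0.46.

0.46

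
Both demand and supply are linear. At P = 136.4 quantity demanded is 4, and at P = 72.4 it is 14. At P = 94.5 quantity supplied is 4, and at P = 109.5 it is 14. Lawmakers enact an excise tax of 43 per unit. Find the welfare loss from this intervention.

117.03

Demand slope = (72.4 − 136.4)/(14 − 4) = −6.4, so P = 162 − 6.4Q.
Supply slope = (109.5 − 94.5)/(14 − 4) = 1.5, so P = 88.5 + 1.5Q.
Competitive equilibrium: 162 − 6.4Q = 88.5 + 1.5Q → Q* = 9.3038, P* = 102.4557.
With the tax, the buyer price exceeds the seller price by 43: (162 − 6.4Q) − (88.5 + 1.5Q) = 43 → Q' = 3.86076.
ΔQ = 9.3038 − 3.86076 = 5.44304; the wedge equals the tax, 43.
The triangle = ½ × 5.44304 × 43 = 117.03.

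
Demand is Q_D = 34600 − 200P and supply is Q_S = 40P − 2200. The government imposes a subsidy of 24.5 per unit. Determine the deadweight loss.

In inverse form: demand P = 173 − 0.005Q, supply P = 55 + 0.025Q.
Competitive equilibrium: 173 − 0.005Q = 55 + 0.025Q → Q* = 3933.3333, P* = 153.3333.
The subsidy lowers effective supply by 24.5: P = 30.5 + 0.025Q.
New quantity: 173 − 0.005Q = 30.5 + 0.025Q → Q' = 4750.
Overproduction ΔQ = 4750 − 3933.3333 = 816.6667; wedge = subsidy = 24.5.
Welfare loss = ½ × 816.6667 × 24.5 = 10004.17.

10004.17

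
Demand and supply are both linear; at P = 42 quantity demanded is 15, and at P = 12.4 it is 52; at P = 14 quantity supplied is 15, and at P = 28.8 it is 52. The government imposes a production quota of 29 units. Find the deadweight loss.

Demand slope = (12.4 − 42)/(52 − 15) = −0.8, so P = 54 − 0.8Q.
Supply slope = (28.8 − 14)/(52 − 15) = 0.4, so P = 8 + 0.4Q.
Competitive equilibrium: 54 − 0.8Q = 8 + 0.4Q → Q* = 38.3333, P* = 23.3333.
At Q = 29: demand price = 54 − 0.8·29 = 30.8; supply price = 8 + 0.4·29 = 19.6.
ΔQ = 38.3333 − 29 = 9.3333; wedge = 30.8 − 19.6 = 11.2.
Welfare loss = ½ × 9.3333 × 11.2 = 52.27.

52.27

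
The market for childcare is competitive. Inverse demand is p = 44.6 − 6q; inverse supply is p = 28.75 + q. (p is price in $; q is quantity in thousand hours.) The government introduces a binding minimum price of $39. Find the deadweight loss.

Competitive equilibrium: 44.6 − 6q = 28.75 + q → q* = 2.2643, p* = 31.0143.
At the floor p = 39, quantity demanded = (44.6 − 39)/6 = 0.9333.
Sellers' marginal cost at q' = 0.9333: 28.75 + 1·0.9333 = 29.6833.
Δq = 2.2643 − 0.9333 = 1.331; wedge = 39 − 29.6833 = 9.3167.
The triangle = ½ × 1.331 × 9.3167 = $6.20 thousand.

$6.20 thousand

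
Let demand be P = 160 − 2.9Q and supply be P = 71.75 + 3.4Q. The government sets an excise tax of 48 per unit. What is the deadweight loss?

Competitive equilibrium: 160 − 2.9Q = 71.75 + 3.4Q → Q* = 14.0079, P* = 119.377.
With the tax, the buyer price exceeds the seller price by 48: (160 − 2.9Q) − (71.75 + 3.4Q) = 48 → Q' = 6.3889.
ΔQ = 14.0079 − 6.3889 = 7.619; the wedge equals the tax, 48.
DWL = ½ × 7.619 × 48 = 182.86.

182.86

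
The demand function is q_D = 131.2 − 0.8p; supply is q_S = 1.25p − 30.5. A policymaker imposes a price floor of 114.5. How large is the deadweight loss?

832.41

In inverse form: demand p = 164 − 1.25q, supply p = 24.4 + 0.8q.
Competitive equilibrium: 164 − 1.25q = 24.4 + 0.8q → q* = 68.0976, p* = 78.878.
At the floor p = 114.5, quantity demanded = (164 − 114.5)/1.25 = 39.6.
Sellers' marginal cost at q' = 39.6: 24.4 + 0.8·39.6 = 56.08.
Δq = 68.0976 − 39.6 = 28.4976; wedge = 114.5 − 56.08 = 58.42.
Welfare loss = ½ × 28.4976 × 58.42 = 832.41.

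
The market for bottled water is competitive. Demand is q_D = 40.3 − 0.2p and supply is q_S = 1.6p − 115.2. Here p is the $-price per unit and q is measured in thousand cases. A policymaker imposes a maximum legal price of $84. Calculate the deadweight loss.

$41.09 thousand

In inverse form: demand p = 201.5 − 5q, supply p = 72 + 0.625q.
Competitive equilibrium: 201.5 − 5q = 72 + 0.625q → q* = 23.0222, p* = 86.3889.
At the ceiling p = 84, quantity supplied = (84 − 72)/0.625 = 19.2.
Willingness to pay at q' = 19.2: 201.5 − 5·19.2 = 105.5.
Δq = 23.0222 − 19.2 = 3.8222; wedge = 105.5 − 84 = 21.5.
Deadweight loss = ½ × 3.8222 × 21.5 = $41.09 thousand.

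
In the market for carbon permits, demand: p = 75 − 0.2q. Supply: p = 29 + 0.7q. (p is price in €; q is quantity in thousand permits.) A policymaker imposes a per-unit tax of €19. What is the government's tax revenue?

Competitive equilibrium: 75 − 0.2q = 29 + 0.7q → q* = 51.1111, p* = 64.7778.
With the tax, the buyer price exceeds the seller price by 19: (75 − 0.2q) − (29 + 0.7q) = 19 → q' = 30.
Tax revenue = 19 × 30 = €570 thousand.

€570 thousand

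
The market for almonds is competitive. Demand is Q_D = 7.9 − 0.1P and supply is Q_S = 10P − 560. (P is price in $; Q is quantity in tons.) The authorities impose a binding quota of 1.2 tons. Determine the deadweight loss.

In inverse form: demand P = 79 − 10Q, supply P = 56 + 0.1Q.
Competitive equilibrium: 79 − 10Q = 56 + 0.1Q → Q* = 2.2772, P* = 56.2277.
At Q = 1.2: demand price = 79 − 10·1.2 = 67; supply price = 56 + 0.1·1.2 = 56.12.
ΔQ = 2.2772 − 1.2 = 1.0772; wedge = 67 − 56.12 = 10.88.
Welfare loss = ½ × 1.0772 × 10.88 = $5.86.

$5.86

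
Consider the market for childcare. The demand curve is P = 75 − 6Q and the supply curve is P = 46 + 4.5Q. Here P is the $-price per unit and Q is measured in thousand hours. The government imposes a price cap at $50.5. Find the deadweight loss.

$16.30 thousand

Competitive equilibrium: 75 − 6Q = 46 + 4.5Q → Q* = 2.7619, P* = 58.4286.
At the ceiling P = 50.5, quantity supplied = (50.5 − 46)/4.5 = 1.
Willingness to pay at Q' = 1: 75 − 6·1 = 69.
ΔQ = 2.7619 − 1 = 1.7619; wedge = 69 − 50.5 = 18.5.
DWL = ½ × 1.7619 × 18.5 = $16.30 thousand.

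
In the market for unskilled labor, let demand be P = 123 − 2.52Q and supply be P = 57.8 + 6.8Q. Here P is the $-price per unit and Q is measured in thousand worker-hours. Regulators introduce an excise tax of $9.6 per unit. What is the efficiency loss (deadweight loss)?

Competitive equilibrium: 123 − 2.52Q = 57.8 + 6.8Q → Q* = 6.9957, P* = 105.3708.
With the tax, the buyer price exceeds the seller price by 9.6: (123 − 2.52Q) − (57.8 + 6.8Q) = 9.6 → Q' = 5.9657.
ΔQ = 6.9957 − 5.9657 = 1.03; the wedge equals the tax, 9.6.
DWL = ½ × 1.03 × 9.6 = $4.94 thousand.

$4.94 thousand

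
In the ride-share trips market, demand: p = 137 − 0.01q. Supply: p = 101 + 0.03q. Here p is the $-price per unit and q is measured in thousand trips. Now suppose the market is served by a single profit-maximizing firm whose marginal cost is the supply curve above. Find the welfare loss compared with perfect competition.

$648 thousand

Competitive equilibrium: 137 − 0.01q = 101 + 0.03q → q* = 900, p* = 128.
Marginal revenue: MR = 137 − 0.02q. Set MR = MC: 137 − 0.02q = 101 + 0.03q → q_m = 720.
Price p_m = 137 − 0.01·720 = 129.8; MC(q_m) = 101 + 0.03·720 = 122.6.
Competitive q* = 900, so Δq = 180; wedge = 129.8 − 122.6 = 7.2.
Deadweight loss = ½ × 180 × 7.2 = $648 thousand.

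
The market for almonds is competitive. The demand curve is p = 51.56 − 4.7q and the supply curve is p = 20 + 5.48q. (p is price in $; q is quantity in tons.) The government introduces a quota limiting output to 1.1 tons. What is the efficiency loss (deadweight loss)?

Competitive equilibrium: 51.56 − 4.7q = 20 + 5.48q → q* = 3.1002, p* = 36.9891.
At q = 1.1: demand price = 51.56 − 4.7·1.1 = 46.39; supply price = 20 + 5.48·1.1 = 26.028.
Δq = 3.1002 − 1.1 = 2.0002; wedge = 46.39 − 26.028 = 20.362.
The triangle = ½ × 2.0002 × 20.362 = $20.36.

$20.36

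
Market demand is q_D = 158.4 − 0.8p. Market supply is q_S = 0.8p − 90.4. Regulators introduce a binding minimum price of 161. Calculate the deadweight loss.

In inverse form: demand p = 198 − 1.25q, supply p = 113 + 1.25q.
Competitive equilibrium: 198 − 1.25q = 113 + 1.25q → q* = 34, p* = 155.5.
At the floor p = 161, quantity demanded = (198 − 161)/1.25 = 29.6.
Sellers' marginal cost at q' = 29.6: 113 + 1.25·29.6 = 150.
Δq = 34 − 29.6 = 4.4; wedge = 161 − 150 = 11.
DWL = ½ × 4.4 × 11 = 24.20.

24.20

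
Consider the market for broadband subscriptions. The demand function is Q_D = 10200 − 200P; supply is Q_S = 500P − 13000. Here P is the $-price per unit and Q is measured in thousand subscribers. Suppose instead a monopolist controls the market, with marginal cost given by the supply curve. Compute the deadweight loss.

In inverse form: demand P = 51 − 0.005Q, supply P = 26 + 0.002Q.
Competitive equilibrium: 51 − 0.005Q = 26 + 0.002Q → Q* = 3571.428571, P* = 33.142857.
Marginal revenue: MR = 51 − 0.01Q. Set MR = MC: 51 − 0.01Q = 26 + 0.002Q → Q_m = 2083.333333.
Price P_m = 51 − 0.005·2083.333333 = 40.583333; MC(Q_m) = 26 + 0.002·2083.333333 = 30.166667.
Competitive Q* = 3571.428571, so ΔQ = 1488.095238; wedge = 40.583333 − 30.166667 = 10.416666.
Welfare loss = ½ × 1488.095238 × 10.416666 = $7750.50 thousand.

$7750.50 thousand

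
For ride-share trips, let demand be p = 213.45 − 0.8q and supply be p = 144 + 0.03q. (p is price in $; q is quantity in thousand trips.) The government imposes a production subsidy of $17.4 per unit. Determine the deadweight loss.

Competitive equilibrium: 213.45 − 0.8q = 144 + 0.03q → q* = 83.6747, p* = 146.5102.
The subsidy lowers effective supply by 17.4: p = 126.6 + 0.03q.
New quantity: 213.45 − 0.8q = 126.6 + 0.03q → q' = 104.6386.
Overproduction Δq = 104.6386 − 83.6747 = 20.9639; wedge = subsidy = 17.4.
Deadweight loss = ½ × 20.9639 × 17.4 = $182.39 thousand.

$182.39 thousand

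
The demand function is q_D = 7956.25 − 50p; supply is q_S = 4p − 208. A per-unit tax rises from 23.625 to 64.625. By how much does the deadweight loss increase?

In inverse form: demand p = 159.125 − 0.02q, supply p = 52 + 0.25q.
Competitive equilibrium: 159.125 − 0.02q = 52 + 0.25q → q* = 396.7593, p* = 151.1898.
For a per-unit tax t: Δq = t/0.27, so DWL = ½·t·(t/0.27) = t²/0.54.
At t = 23.625: DWL = 1033.594. At t = 64.625: DWL = 7734.057.
Increase = 7734.057 − 1033.594 = 6700.46.

6700.46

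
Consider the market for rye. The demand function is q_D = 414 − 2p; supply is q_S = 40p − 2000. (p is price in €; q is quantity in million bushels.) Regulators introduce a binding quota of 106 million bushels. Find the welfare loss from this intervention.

€9782.69 million

In inverse form: demand p = 207 − 0.5q, supply p = 50 + 0.025q.
Competitive equilibrium: 207 − 0.5q = 50 + 0.025q → q* = 299.0476, p* = 57.4762.
At q = 106: demand price = 207 − 0.5·106 = 154; supply price = 50 + 0.025·106 = 52.65.
Δq = 299.0476 − 106 = 193.0476; wedge = 154 − 52.65 = 101.35.
Welfare loss = ½ × 193.0476 × 101.35 = €9782.69 million.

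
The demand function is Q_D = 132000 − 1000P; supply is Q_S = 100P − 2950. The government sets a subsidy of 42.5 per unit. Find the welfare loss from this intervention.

82102.27

In inverse form: demand P = 132 − 0.001Q, supply P = 29.5 + 0.01Q.
Competitive equilibrium: 132 − 0.001Q = 29.5 + 0.01Q → Q* = 9318.1818, P* = 122.6818.
The subsidy lowers effective supply by 42.5: P = 0.01Q − 13.
New quantity: 132 − 0.001Q = 0.01Q − 13 → Q' = 13181.8182.
Overproduction ΔQ = 13181.8182 − 9318.1818 = 3863.6364; wedge = subsidy = 42.5.
Deadweight loss = ½ × 3863.6364 × 42.5 = 82102.27.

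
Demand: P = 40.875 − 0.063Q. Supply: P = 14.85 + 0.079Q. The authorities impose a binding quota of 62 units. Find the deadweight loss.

1044.24

Competitive equilibrium: 40.875 − 0.063Q = 14.85 + 0.079Q → Q* = 183.27465, P* = 29.3287.
At Q = 62: demand price = 40.875 − 0.063·62 = 36.969; supply price = 14.85 + 0.079·62 = 19.748.
ΔQ = 183.27465 − 62 = 121.27465; wedge = 36.969 − 19.748 = 17.221.
Welfare loss = ½ × 121.27465 × 17.221 = 1044.24.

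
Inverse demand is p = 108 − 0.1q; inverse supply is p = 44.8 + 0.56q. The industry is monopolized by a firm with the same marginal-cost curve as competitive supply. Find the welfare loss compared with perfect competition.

52.39

Competitive equilibrium: 108 − 0.1q = 44.8 + 0.56q → q* = 95.7576, p* = 98.4242.
Marginal revenue: MR = 108 − 0.2q. Set MR = MC: 108 − 0.2q = 44.8 + 0.56q → q_m = 83.1579.
Price p_m = 108 − 0.1·83.1579 = 99.6842; MC(q_m) = 44.8 + 0.56·83.1579 = 91.3684.
Competitive q* = 95.7576, so Δq = 12.5997; wedge = 99.6842 − 91.3684 = 8.3158.
Deadweight loss = ½ × 12.5997 × 8.3158 = 52.39.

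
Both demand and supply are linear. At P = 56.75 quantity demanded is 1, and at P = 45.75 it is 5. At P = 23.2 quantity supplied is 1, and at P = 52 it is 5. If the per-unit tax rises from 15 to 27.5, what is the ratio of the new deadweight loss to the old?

3.361

Demand slope = (45.75 − 56.75)/(5 − 1) = −2.75, so P = 59.5 − 2.75Q.
Supply slope = (52 − 23.2)/(5 − 1) = 7.2, so P = 16 + 7.2Q.
Competitive equilibrium: 59.5 − 2.75Q = 16 + 7.2Q → Q* = 4.3719, P* = 47.4774.
For a per-unit tax t: ΔQ = t/9.95, so DWL = ½·t·(t/9.95) = t²/19.9.
At t = 15: DWL = 11.307. At t = 27.5: DWL = 38.003.
Ratio = (27.5/15)² = 3.361.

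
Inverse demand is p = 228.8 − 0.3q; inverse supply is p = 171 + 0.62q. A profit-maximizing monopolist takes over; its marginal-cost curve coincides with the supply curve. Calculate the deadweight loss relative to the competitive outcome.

Competitive equilibrium: 228.8 − 0.3q = 171 + 0.62q → q* = 62.8261, p* = 209.9522.
Marginal revenue: MR = 228.8 − 0.6q. Set MR = MC: 228.8 − 0.6q = 171 + 0.62q → q_m = 47.377.
Price p_m = 228.8 − 0.3·47.377 = 214.5869; MC(q_m) = 171 + 0.62·47.377 = 200.3737.
Competitive q* = 62.8261, so Δq = 15.4491; wedge = 214.5869 − 200.3737 = 14.2132.
Deadweight loss = ½ × 15.4491 × 14.2132 = 109.79.

109.79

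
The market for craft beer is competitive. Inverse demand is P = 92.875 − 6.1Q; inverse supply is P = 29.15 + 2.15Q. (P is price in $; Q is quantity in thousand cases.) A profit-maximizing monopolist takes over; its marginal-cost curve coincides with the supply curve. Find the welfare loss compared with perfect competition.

Competitive equilibrium: 92.875 − 6.1Q = 29.15 + 2.15Q → Q* = 7.7242, P* = 45.7571.
Marginal revenue: MR = 92.875 − 12.2Q. Set MR = MC: 92.875 − 12.2Q = 29.15 + 2.15Q → Q_m = 4.4408.
Price P_m = 92.875 − 6.1·4.4408 = 65.7861; MC(Q_m) = 29.15 + 2.15·4.4408 = 38.6977.
Competitive Q* = 7.7242, so ΔQ = 3.2834; wedge = 65.7861 − 38.6977 = 27.0884.
Welfare loss = ½ × 3.2834 × 27.0884 = $44.47 thousand.

$44.47 thousand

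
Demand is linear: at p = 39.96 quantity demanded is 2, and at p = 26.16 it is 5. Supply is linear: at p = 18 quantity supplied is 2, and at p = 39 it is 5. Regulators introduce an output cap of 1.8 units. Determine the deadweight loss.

25.41

Demand slope = (26.16 − 39.96)/(5 − 2) = −4.6, so p = 49.16 − 4.6q.
Supply slope = (39 − 18)/(5 − 2) = 7, so p = 4 + 7q.
Competitive equilibrium: 49.16 − 4.6q = 4 + 7q → q* = 3.8931, p* = 31.2517.
At q = 1.8: demand price = 49.16 − 4.6·1.8 = 40.88; supply price = 4 + 7·1.8 = 16.6.
Δq = 3.8931 − 1.8 = 2.0931; wedge = 40.88 − 16.6 = 24.28.
Deadweight loss = ½ × 2.0931 × 24.28 = 25.41.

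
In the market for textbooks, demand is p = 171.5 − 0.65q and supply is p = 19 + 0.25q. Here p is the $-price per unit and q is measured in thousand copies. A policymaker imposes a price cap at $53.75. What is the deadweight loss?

$417.09 thousand

Competitive equilibrium: 171.5 − 0.65q = 19 + 0.25q → q* = 169.4444, p* = 61.3611.
At the ceiling p = 53.75, quantity supplied = (53.75 − 19)/0.25 = 139.
Willingness to pay at q' = 139: 171.5 − 0.65·139 = 81.15.
Δq = 169.4444 − 139 = 30.4444; wedge = 81.15 − 53.75 = 27.4.
Welfare loss = ½ × 30.4444 × 27.4 = $417.09 thousand.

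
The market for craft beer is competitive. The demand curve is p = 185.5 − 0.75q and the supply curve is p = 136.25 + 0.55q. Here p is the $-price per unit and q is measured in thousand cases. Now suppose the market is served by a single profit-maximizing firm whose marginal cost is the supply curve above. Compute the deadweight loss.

$124.87 thousand

Competitive equilibrium: 185.5 − 0.75q = 136.25 + 0.55q → q* = 37.8846, p* = 157.0865.
Marginal revenue: MR = 185.5 − 1.5q. Set MR = MC: 185.5 − 1.5q = 136.25 + 0.55q → q_m = 24.0244.
Price p_m = 185.5 − 0.75·24.0244 = 167.4817; MC(q_m) = 136.25 + 0.55·24.0244 = 149.4634.
Competitive q* = 37.8846, so Δq = 13.8602; wedge = 167.4817 − 149.4634 = 18.0183.
DWL = ½ × 13.8602 × 18.0183 = $124.87 thousand.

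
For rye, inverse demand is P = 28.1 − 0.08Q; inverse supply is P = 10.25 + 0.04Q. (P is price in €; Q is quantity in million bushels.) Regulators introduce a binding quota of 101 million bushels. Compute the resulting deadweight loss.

Competitive equilibrium: 28.1 − 0.08Q = 10.25 + 0.04Q → Q* = 148.75, P* = 16.2.
At Q = 101: demand price = 28.1 − 0.08·101 = 20.02; supply price = 10.25 + 0.04·101 = 14.29.
ΔQ = 148.75 − 101 = 47.75; wedge = 20.02 − 14.29 = 5.73.
DWL = ½ × 47.75 × 5.73 = €136.80 million.

€136.80 million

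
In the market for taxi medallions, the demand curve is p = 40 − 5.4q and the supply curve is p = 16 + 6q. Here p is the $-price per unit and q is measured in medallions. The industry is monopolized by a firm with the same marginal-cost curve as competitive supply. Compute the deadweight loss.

Competitive equilibrium: 40 − 5.4q = 16 + 6q → q* = 2.1053, p* = 28.6316.
Marginal revenue: MR = 40 − 10.8q. Set MR = MC: 40 − 10.8q = 16 + 6q → q_m = 1.4286.
Price p_m = 40 − 5.4·1.4286 = 32.2856; MC(q_m) = 16 + 6·1.4286 = 24.5716.
Competitive q* = 2.1053, so Δq = 0.6767; wedge = 32.2856 − 24.5716 = 7.714.
Welfare loss = ½ × 0.6767 × 7.714 = $2.61.

$2.61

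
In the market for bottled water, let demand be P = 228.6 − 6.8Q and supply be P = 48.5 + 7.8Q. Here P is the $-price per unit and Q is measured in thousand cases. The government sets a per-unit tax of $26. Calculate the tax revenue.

$274.42 thousand

Competitive equilibrium: 228.6 − 6.8Q = 48.5 + 7.8Q → Q* = 12.3356, P* = 144.7178.
With the tax, the buyer price exceeds the seller price by 26: (228.6 − 6.8Q) − (48.5 + 7.8Q) = 26 → Q' = 10.5548.
Tax revenue = 26 × 10.5548 = $274.42 thousand.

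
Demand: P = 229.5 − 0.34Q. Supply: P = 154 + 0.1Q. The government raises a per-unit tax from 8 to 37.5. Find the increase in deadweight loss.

1525.28

Competitive equilibrium: 229.5 − 0.34Q = 154 + 0.1Q → Q* = 171.5909, P* = 171.1591.
For a per-unit tax t: ΔQ = t/0.44, so DWL = ½·t·(t/0.44) = t²/0.88.
At t = 8: DWL = 72.727. At t = 37.5: DWL = 1598.011.
Increase = 1598.011 − 72.727 = 1525.28.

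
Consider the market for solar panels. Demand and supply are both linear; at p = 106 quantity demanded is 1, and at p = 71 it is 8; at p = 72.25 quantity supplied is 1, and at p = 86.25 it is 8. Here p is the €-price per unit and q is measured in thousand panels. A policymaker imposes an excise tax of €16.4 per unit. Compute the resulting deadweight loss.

Demand slope = (71 − 106)/(8 − 1) = −5, so p = 111 − 5q.
Supply slope = (86.25 − 72.25)/(8 − 1) = 2, so p = 70.25 + 2q.
Competitive equilibrium: 111 − 5q = 70.25 + 2q → q* = 5.8214, p* = 81.8929.
With the tax, the buyer price exceeds the seller price by 16.4: (111 − 5q) − (70.25 + 2q) = 16.4 → q' = 3.4786.
Δq = 5.8214 − 3.4786 = 2.3428; the wedge equals the tax, 16.4.
The triangle = ½ × 2.3428 × 16.4 = €19.21 thousand.

€19.21 thousand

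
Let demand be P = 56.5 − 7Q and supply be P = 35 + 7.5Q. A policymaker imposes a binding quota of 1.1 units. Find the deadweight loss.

1.06

Competitive equilibrium: 56.5 − 7Q = 35 + 7.5Q → Q* = 1.4828, P* = 46.1207.
At Q = 1.1: demand price = 56.5 − 7·1.1 = 48.8; supply price = 35 + 7.5·1.1 = 43.25.
ΔQ = 1.4828 − 1.1 = 0.3828; wedge = 48.8 − 43.25 = 5.55.
DWL = ½ × 0.3828 × 5.55 = 1.06.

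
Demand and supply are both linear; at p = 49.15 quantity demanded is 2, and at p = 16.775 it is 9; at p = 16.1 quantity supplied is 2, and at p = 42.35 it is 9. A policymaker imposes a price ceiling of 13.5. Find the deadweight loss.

Demand slope = (16.775 − 49.15)/(9 − 2) = −4.625, so p = 58.4 − 4.625q.
Supply slope = (42.35 − 16.1)/(9 − 2) = 3.75, so p = 8.6 + 3.75q.
Competitive equilibrium: 58.4 − 4.625q = 8.6 + 3.75q → q* = 5.9463, p* = 30.8985.
At the ceiling p = 13.5, quantity supplied = (13.5 − 8.6)/3.75 = 1.3067.
Willingness to pay at q' = 1.3067: 58.4 − 4.625·1.3067 = 52.3565.
Δq = 5.9463 − 1.3067 = 4.6396; wedge = 52.3565 − 13.5 = 38.8565.
DWL = ½ × 4.6396 × 38.8565 = 90.14.

90.14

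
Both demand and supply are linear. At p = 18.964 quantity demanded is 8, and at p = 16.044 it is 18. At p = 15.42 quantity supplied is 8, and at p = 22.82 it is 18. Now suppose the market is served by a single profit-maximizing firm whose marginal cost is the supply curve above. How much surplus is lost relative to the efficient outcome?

Demand slope = (16.044 − 18.964)/(18 − 8) = −0.292, so p = 21.3 − 0.292q.
Supply slope = (22.82 − 15.42)/(18 − 8) = 0.74, so p = 9.5 + 0.74q.
Competitive equilibrium: 21.3 − 0.292q = 9.5 + 0.74q → q* = 11.4341, p* = 17.9612.
Marginal revenue: MR = 21.3 − 0.584q. Set MR = MC: 21.3 − 0.584q = 9.5 + 0.74q → q_m = 8.9124.
Price p_m = 21.3 − 0.292·8.9124 = 18.6976; MC(q_m) = 9.5 + 0.74·8.9124 = 16.0952.
Competitive q* = 11.4341, so Δq = 2.5217; wedge = 18.6976 − 16.0952 = 2.6024.
DWL = ½ × 2.5217 × 2.6024 = 3.28.

3.28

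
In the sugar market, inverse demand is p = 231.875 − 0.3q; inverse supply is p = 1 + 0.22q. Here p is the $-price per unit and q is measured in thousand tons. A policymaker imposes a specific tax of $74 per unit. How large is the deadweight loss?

$5265.38 thousand

Competitive equilibrium: 231.875 − 0.3q = 1 + 0.22q → q* = 443.9904, p* = 98.6779.
With the tax, the buyer price exceeds the seller price by 74: (231.875 − 0.3q) − (1 + 0.22q) = 74 → q' = 301.6827.
Δq = 443.9904 − 301.6827 = 142.3077; the wedge equals the tax, 74.
Deadweight loss = ½ × 142.3077 × 74 = $5265.38 thousand.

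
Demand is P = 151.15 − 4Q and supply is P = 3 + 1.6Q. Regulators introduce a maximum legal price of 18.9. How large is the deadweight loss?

763.95

Competitive equilibrium: 151.15 − 4Q = 3 + 1.6Q → Q* = 26.4554, P* = 45.3286.
At the ceiling P = 18.9, quantity supplied = (18.9 − 3)/1.6 = 9.9375.
Willingness to pay at Q' = 9.9375: 151.15 − 4·9.9375 = 111.4.
ΔQ = 26.4554 − 9.9375 = 16.5179; wedge = 111.4 − 18.9 = 92.5.
Welfare loss = ½ × 16.5179 × 92.5 = 763.95.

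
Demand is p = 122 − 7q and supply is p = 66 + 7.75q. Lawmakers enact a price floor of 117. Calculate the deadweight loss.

70.07

Competitive equilibrium: 122 − 7q = 66 + 7.75q → q* = 3.7966, p* = 95.4237.
At the floor p = 117, quantity demanded = (122 − 117)/7 = 0.7143.
Sellers' marginal cost at q' = 0.7143: 66 + 7.75·0.7143 = 71.5358.
Δq = 3.7966 − 0.7143 = 3.0823; wedge = 117 − 71.5358 = 45.4642.
DWL = ½ × 3.0823 × 45.4642 = 70.07.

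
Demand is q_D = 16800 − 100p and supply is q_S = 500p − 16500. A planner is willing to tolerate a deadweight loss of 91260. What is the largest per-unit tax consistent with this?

46.8

In inverse form: demand p = 168 − 0.01q, supply p = 33 + 0.002q.
Competitive equilibrium: 168 − 0.01q = 33 + 0.002q → q* = 11250, p* = 55.5.
A tax t gives Δq = t/0.012 and wedge t, so DWL = t²/0.024.
t²/0.024 = 91260 → t² = 2190.24 → t = 46.8.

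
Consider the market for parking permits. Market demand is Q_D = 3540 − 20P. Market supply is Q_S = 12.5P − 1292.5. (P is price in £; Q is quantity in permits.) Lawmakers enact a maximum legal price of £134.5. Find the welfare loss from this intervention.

In inverse form: demand P = 177 − 0.05Q, supply P = 103.4 + 0.08Q.
Competitive equilibrium: 177 − 0.05Q = 103.4 + 0.08Q → Q* = 566.1538, P* = 148.6923.
At the ceiling P = 134.5, quantity supplied = (134.5 − 103.4)/0.08 = 388.75.
Willingness to pay at Q' = 388.75: 177 − 0.05·388.75 = 157.5625.
ΔQ = 566.1538 − 388.75 = 177.4038; wedge = 157.5625 − 134.5 = 23.0625.
Welfare loss = ½ × 177.4038 × 23.0625 = £2045.69.

£2045.69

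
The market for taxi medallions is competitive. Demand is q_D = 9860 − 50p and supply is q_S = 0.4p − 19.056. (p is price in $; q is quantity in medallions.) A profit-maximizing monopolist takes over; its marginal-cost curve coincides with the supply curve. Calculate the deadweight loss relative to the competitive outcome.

$0.28

In inverse form: demand p = 197.2 − 0.02q, supply p = 47.64 + 2.5q.
Competitive equilibrium: 197.2 − 0.02q = 47.64 + 2.5q → q* = 59.3492, p* = 196.013.
Marginal revenue: MR = 197.2 − 0.04q. Set MR = MC: 197.2 − 0.04q = 47.64 + 2.5q → q_m = 58.8819.
Price p_m = 197.2 − 0.02·58.8819 = 196.0224; MC(q_m) = 47.64 + 2.5·58.8819 = 194.8448.
Competitive q* = 59.3492, so Δq = 0.4673; wedge = 196.0224 − 194.8448 = 1.1776.
Welfare loss = ½ × 0.4673 × 1.1776 = $0.28.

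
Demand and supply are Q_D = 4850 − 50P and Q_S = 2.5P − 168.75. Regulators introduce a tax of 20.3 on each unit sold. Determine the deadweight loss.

In inverse form: demand P = 97 − 0.02Q, supply P = 67.5 + 0.4Q.
Competitive equilibrium: 97 − 0.02Q = 67.5 + 0.4Q → Q* = 70.2381, P* = 95.5952.
With the tax, the buyer price exceeds the seller price by 20.3: (97 − 0.02Q) − (67.5 + 0.4Q) = 20.3 → Q' = 21.9048.
ΔQ = 70.2381 − 21.9048 = 48.3333; the wedge equals the tax, 20.3.
Welfare loss = ½ × 48.3333 × 20.3 = 490.58.

490.58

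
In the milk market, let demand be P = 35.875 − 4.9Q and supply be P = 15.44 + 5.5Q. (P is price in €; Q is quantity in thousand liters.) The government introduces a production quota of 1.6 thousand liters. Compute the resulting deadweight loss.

€0.69 thousand

Competitive equilibrium: 35.875 − 4.9Q = 15.44 + 5.5Q → Q* = 1.9649, P* = 26.247.
At Q = 1.6: demand price = 35.875 − 4.9·1.6 = 28.035; supply price = 15.44 + 5.5·1.6 = 24.24.
ΔQ = 1.9649 − 1.6 = 0.3649; wedge = 28.035 − 24.24 = 3.795.
Deadweight loss = ½ × 0.3649 × 3.795 = €0.69 thousand.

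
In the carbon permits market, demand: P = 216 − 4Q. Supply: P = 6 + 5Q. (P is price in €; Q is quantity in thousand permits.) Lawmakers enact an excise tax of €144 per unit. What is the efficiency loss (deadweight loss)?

Competitive equilibrium: 216 − 4Q = 6 + 5Q → Q* = 23.3333, P* = 122.6667.
With the tax, the buyer price exceeds the seller price by 144: (216 − 4Q) − (6 + 5Q) = 144 → Q' = 7.3333.
ΔQ = 23.3333 − 7.3333 = 16; the wedge equals the tax, 144.
DWL = ½ × 16 × 144 = €1152 thousand.

€1152 thousand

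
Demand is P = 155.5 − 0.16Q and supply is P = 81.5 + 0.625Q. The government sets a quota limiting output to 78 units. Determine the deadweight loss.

Competitive equilibrium: 155.5 − 0.16Q = 81.5 + 0.625Q → Q* = 94.2675, P* = 140.4172.
At Q = 78: demand price = 155.5 − 0.16·78 = 143.02; supply price = 81.5 + 0.625·78 = 130.25.
ΔQ = 94.2675 − 78 = 16.2675; wedge = 143.02 − 130.25 = 12.77.
Welfare loss = ½ × 16.2675 × 12.77 = 103.87.

103.87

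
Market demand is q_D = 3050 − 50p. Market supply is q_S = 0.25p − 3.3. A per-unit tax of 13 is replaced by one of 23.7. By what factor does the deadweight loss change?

3.324

In inverse form: demand p = 61 − 0.02q, supply p = 13.2 + 4q.
Competitive equilibrium: 61 − 0.02q = 13.2 + 4q → q* = 11.8905, p* = 60.7622.
For a per-unit tax t: Δq = t/4.02, so DWL = ½·t·(t/4.02) = t²/8.04.
At t = 13: DWL = 21.020. At t = 23.7: DWL = 69.862.
Ratio = (23.7/13)² = 3.324.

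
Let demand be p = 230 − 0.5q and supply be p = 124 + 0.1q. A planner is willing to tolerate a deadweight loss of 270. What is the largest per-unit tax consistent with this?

Competitive equilibrium: 230 − 0.5q = 124 + 0.1q → q* = 176.6667, p* = 141.6667.
A tax t gives Δq = t/0.6 and wedge t, so DWL = t²/1.2.
t²/1.2 = 270 → t² = 324 → t = 18.

18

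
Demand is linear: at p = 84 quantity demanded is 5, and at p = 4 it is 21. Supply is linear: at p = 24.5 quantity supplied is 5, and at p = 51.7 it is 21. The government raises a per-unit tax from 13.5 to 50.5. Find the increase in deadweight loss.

Demand slope = (4 − 84)/(21 − 5) = −5, so p = 109 − 5q.
Supply slope = (51.7 − 24.5)/(21 − 5) = 1.7, so p = 16 + 1.7q.
Competitive equilibrium: 109 − 5q = 16 + 1.7q → q* = 13.8806, p* = 39.597.
For a per-unit tax t: Δq = t/6.7, so DWL = ½·t·(t/6.7) = t²/13.4.
At t = 13.5: DWL = 13.601. At t = 50.5: DWL = 190.317.
Increase = 190.317 − 13.601 = 176.72.

176.72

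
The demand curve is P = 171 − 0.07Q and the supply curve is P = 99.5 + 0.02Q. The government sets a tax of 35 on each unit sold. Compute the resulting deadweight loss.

6805.56

Competitive equilibrium: 171 − 0.07Q = 99.5 + 0.02Q → Q* = 794.44444, P* = 115.38889.
With the tax, the buyer price exceeds the seller price by 35: (171 − 0.07Q) − (99.5 + 0.02Q) = 35 → Q' = 405.55556.
ΔQ = 794.44444 − 405.55556 = 388.88888; the wedge equals the tax, 35.
The triangle = ½ × 388.88888 × 35 = 6805.56.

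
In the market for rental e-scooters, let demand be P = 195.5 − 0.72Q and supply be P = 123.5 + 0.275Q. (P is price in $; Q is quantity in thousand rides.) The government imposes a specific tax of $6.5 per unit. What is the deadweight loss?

Competitive equilibrium: 195.5 − 0.72Q = 123.5 + 0.275Q → Q* = 72.3618, P* = 143.3995.
With the tax, the buyer price exceeds the seller price by 6.5: (195.5 − 0.72Q) − (123.5 + 0.275Q) = 6.5 → Q' = 65.8291.
ΔQ = 72.3618 − 65.8291 = 6.5327; the wedge equals the tax, 6.5.
Welfare loss = ½ × 6.5327 × 6.5 = $21.23 thousand.

$21.23 thousand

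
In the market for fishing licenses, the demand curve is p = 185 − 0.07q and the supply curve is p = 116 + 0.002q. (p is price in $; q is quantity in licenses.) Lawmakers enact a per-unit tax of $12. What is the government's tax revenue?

Competitive equilibrium: 185 − 0.07q = 116 + 0.002q → q* = 958.3333, p* = 117.9167.
With the tax, the buyer price exceeds the seller price by 12: (185 − 0.07q) − (116 + 0.002q) = 12 → q' = 791.6667.
Tax revenue = 12 × 791.6667 = $9500.

$9500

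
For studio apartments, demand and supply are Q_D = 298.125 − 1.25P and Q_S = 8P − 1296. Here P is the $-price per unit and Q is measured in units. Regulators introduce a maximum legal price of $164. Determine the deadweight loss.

In inverse form: demand P = 238.5 − 0.8Q, supply P = 162 + 0.125Q.
Competitive equilibrium: 238.5 − 0.8Q = 162 + 0.125Q → Q* = 82.7027, P* = 172.3378.
At the ceiling P = 164, quantity supplied = (164 − 162)/0.125 = 16.
Willingness to pay at Q' = 16: 238.5 − 0.8·16 = 225.7.
ΔQ = 82.7027 − 16 = 66.7027; wedge = 225.7 − 164 = 61.7.
DWL = ½ × 66.7027 × 61.7 = $2057.78.

$2057.78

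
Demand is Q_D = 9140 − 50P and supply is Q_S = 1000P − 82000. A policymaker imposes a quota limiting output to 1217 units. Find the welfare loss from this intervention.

134797.83

In inverse form: demand P = 182.8 − 0.02Q, supply P = 82 + 0.001Q.
Competitive equilibrium: 182.8 − 0.02Q = 82 + 0.001Q → Q* = 4800, P* = 86.8.
At Q = 1217: demand price = 182.8 − 0.02·1217 = 158.46; supply price = 82 + 0.001·1217 = 83.217.
ΔQ = 4800 − 1217 = 3583; wedge = 158.46 − 83.217 = 75.243.
Deadweight loss = ½ × 3583 × 75.243 = 134797.83.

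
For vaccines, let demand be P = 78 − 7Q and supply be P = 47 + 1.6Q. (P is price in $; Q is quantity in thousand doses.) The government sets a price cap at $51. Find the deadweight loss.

Competitive equilibrium: 78 − 7Q = 47 + 1.6Q → Q* = 3.6047, P* = 52.7674.
At the ceiling P = 51, quantity supplied = (51 − 47)/1.6 = 2.5.
Willingness to pay at Q' = 2.5: 78 − 7·2.5 = 60.5.
ΔQ = 3.6047 − 2.5 = 1.1047; wedge = 60.5 − 51 = 9.5.
Deadweight loss = ½ × 1.1047 × 9.5 = $5.25 thousand.

$5.25 thousand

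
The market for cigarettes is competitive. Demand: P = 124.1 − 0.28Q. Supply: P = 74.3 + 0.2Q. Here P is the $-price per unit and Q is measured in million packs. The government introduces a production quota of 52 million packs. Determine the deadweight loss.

Competitive equilibrium: 124.1 − 0.28Q = 74.3 + 0.2Q → Q* = 103.75, P* = 95.05.
At Q = 52: demand price = 124.1 − 0.28·52 = 109.54; supply price = 74.3 + 0.2·52 = 84.7.
ΔQ = 103.75 − 52 = 51.75; wedge = 109.54 − 84.7 = 24.84.
Welfare loss = ½ × 51.75 × 24.84 = $642.735 million.

$642.735 million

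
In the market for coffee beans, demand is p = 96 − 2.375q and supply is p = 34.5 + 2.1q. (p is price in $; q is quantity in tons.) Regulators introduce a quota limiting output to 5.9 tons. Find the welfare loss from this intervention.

$137.64

Competitive equilibrium: 96 − 2.375q = 34.5 + 2.1q → q* = 13.74302, p* = 63.36034.
At q = 5.9: demand price = 96 − 2.375·5.9 = 81.9875; supply price = 34.5 + 2.1·5.9 = 46.89.
Δq = 13.74302 − 5.9 = 7.84302; wedge = 81.9875 − 46.89 = 35.0975.
The triangle = ½ × 7.84302 × 35.0975 = $137.64.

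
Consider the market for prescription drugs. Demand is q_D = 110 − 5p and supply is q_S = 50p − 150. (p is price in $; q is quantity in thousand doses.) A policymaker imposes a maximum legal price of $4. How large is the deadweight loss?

$145.45 thousand

In inverse form: demand p = 22 − 0.2q, supply p = 3 + 0.02q.
Competitive equilibrium: 22 − 0.2q = 3 + 0.02q → q* = 86.3636, p* = 4.7273.
At the ceiling p = 4, quantity supplied = (4 − 3)/0.02 = 50.
Willingness to pay at q' = 50: 22 − 0.2·50 = 12.
Δq = 86.3636 − 50 = 36.3636; wedge = 12 − 4 = 8.
The triangle = ½ × 36.3636 × 8 = $145.45 thousand.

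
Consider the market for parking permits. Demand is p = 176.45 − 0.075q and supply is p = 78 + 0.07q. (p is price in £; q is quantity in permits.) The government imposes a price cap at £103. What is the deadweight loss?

Competitive equilibrium: 176.45 − 0.075q = 78 + 0.07q → q* = 678.9655, p* = 125.5276.
At the ceiling p = 103, quantity supplied = (103 − 78)/0.07 = 357.1429.
Willingness to pay at q' = 357.1429: 176.45 − 0.075·357.1429 = 149.6643.
Δq = 678.9655 − 357.1429 = 321.8226; wedge = 149.6643 − 103 = 46.6643.
DWL = ½ × 321.8226 × 46.6643 = £7508.81.

£7508.81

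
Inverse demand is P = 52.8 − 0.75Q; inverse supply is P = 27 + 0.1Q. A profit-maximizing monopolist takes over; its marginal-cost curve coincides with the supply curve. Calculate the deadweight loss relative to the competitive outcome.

86.03

Competitive equilibrium: 52.8 − 0.75Q = 27 + 0.1Q → Q* = 30.3529, P* = 30.0353.
Marginal revenue: MR = 52.8 − 1.5Q. Set MR = MC: 52.8 − 1.5Q = 27 + 0.1Q → Q_m = 16.125.
Price P_m = 52.8 − 0.75·16.125 = 40.7063; MC(Q_m) = 27 + 0.1·16.125 = 28.6125.
Competitive Q* = 30.3529, so ΔQ = 14.2279; wedge = 40.7063 − 28.6125 = 12.0938.
The triangle = ½ × 14.2279 × 12.0938 = 86.03.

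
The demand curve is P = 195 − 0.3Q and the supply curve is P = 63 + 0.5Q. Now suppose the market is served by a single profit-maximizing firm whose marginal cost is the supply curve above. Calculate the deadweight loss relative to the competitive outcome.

810

Competitive equilibrium: 195 − 0.3Q = 63 + 0.5Q → Q* = 165, P* = 145.5.
Marginal revenue: MR = 195 − 0.6Q. Set MR = MC: 195 − 0.6Q = 63 + 0.5Q → Q_m = 120.
Price P_m = 195 − 0.3·120 = 159; MC(Q_m) = 63 + 0.5·120 = 123.
Competitive Q* = 165, so ΔQ = 45; wedge = 159 − 123 = 36.
Welfare loss = ½ × 45 × 36 = 810.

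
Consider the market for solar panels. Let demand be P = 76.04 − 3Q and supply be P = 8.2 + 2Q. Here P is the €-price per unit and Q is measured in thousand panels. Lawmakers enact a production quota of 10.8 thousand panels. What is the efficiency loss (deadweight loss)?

€19.15 thousand

Competitive equilibrium: 76.04 − 3Q = 8.2 + 2Q → Q* = 13.568, P* = 35.336.
At Q = 10.8: demand price = 76.04 − 3·10.8 = 43.64; supply price = 8.2 + 2·10.8 = 29.8.
ΔQ = 13.568 − 10.8 = 2.768; wedge = 43.64 − 29.8 = 13.84.
Deadweight loss = ½ × 2.768 × 13.84 = €19.15 thousand.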